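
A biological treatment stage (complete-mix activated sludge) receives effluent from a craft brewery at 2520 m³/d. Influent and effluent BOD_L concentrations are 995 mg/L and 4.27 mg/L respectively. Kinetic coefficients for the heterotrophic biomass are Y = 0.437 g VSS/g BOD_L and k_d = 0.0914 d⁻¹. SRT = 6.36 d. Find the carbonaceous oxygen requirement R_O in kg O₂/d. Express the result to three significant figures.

R_O ≈ 1520 kg O₂/d

Correct the yield for decay: Y_obs = Y/(1 + k_d θ_c) = 0.437 / (1 + 0.0914 × 6.36) = 0.437 / 1.581 = 0.2764.
Q·(S₀ − S) = 2520 × (995 − 4.27) × 10⁻³ = 2497 kg/d removed.
Net sludge production P_X = 0.2764 × 2497 = 690.0 kg VSS/d.
R_O = Q·ΔS − 1.42 P_X = 2497 − 979.7 = 1517 kg O₂/d.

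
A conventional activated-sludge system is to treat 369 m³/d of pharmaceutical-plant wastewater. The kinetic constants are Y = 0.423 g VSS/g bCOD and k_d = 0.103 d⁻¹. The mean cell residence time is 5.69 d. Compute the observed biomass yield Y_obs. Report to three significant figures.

Y_obs ≈ 0.267 g VSS/g bCOD

Y_obs = Y / (1 + k_d θ_c) = 0.423 / (1 + 0.103 × 5.69) = 0.423 / 1.586 = 0.2667.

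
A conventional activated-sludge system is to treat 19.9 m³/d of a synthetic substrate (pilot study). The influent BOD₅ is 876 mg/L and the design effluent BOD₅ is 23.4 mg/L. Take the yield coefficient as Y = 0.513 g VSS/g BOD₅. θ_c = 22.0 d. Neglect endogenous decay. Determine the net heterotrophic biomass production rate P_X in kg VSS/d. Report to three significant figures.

No decay correction is needed, so Y_obs = Y = 0.513.
Q·(S₀ − S) = 19.9 × (876 − 23.4) × 10⁻³ = 16.97 kg/d removed.
Net biomass production P_X = Y_obs × Q·(S₀ − S) = 0.5130 × 16.97 = 8.704 kg VSS/d.

P_X ≈ 8.70 kg VSS/d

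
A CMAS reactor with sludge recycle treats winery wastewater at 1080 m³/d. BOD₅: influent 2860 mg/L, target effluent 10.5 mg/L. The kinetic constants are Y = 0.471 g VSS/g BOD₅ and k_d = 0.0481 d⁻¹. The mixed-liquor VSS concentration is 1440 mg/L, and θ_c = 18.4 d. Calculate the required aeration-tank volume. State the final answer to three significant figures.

From the SRT design equation V = Y Q (S₀−S) θ_c / [X (1 + k_d θ_c)] = 0.471 × 1080 × (2860 − 10.5) × 18.4 / [1440 × (1 + 0.0481 × 18.4)] = 2.67×10^7 / 2714 = 9825 m³.

V ≈ 9830 m³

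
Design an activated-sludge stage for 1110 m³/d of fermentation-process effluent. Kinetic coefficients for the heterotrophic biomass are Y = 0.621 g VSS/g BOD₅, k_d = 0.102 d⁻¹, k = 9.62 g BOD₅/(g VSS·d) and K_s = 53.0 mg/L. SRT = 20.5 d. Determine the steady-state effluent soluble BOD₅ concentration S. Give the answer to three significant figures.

S ≈ 1.37 mg/L

For a completely mixed reactor with recycle the Lawrence–McCarty relation gives S = K_s·(1 + k_d·θ_c) / [θ_c·(Y·k − k_d) − 1] = 53.0 × (1 + 0.102 × 20.5) / [20.5 × (0.621 × 9.62 − 0.102) − 1] = 163.8 / 119.4 = 1.372 mg/L.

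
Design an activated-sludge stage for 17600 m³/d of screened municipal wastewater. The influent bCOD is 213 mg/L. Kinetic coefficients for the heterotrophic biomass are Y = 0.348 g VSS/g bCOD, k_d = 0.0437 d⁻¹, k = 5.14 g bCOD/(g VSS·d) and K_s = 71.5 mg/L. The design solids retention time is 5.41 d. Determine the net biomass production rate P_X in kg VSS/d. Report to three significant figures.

From the Monod/SRT balance for a CMAS, S = K_s·(1+k_d θ_c)/[θ_c·(Y k − k_d) − 1] = 71.5 × (1 + 0.0437 × 5.41) / [5.41 × (0.348 × 5.14 − 0.0437) − 1] = 88.40 / 8.441 = 10.47 mg/L.
Correct the yield for decay: Y_obs = Y/(1 + k_d θ_c) = 0.348 / (1 + 0.0437 × 5.41) = 0.348 / 1.236 = 0.2815.
Mass of bCOD removed per day: Q(S₀ − S) = 17600 × 202.5 g/m³ = 3564 kg/d.
P_X = Y_obs · Q(S₀ − S) = 0.2815 × 3564 = 1003 kg VSS/d.

P_X ≈ 1000 kg VSS/d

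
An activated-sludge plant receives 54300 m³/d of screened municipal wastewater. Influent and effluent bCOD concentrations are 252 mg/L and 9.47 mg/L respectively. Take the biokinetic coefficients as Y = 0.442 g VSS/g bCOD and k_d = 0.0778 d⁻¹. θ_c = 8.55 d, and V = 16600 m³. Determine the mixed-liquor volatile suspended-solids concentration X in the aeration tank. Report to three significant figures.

X ≈ 1800 mg/L

Solving the biomass balance for X: X = Y Q (S₀−S) θ_c / [V (1+k_d θ_c)] = 0.442 × 54300 × (252 − 9.47) × 8.55 / [16600 × (1 + 0.0778 × 8.55)] = 1800 mg/L.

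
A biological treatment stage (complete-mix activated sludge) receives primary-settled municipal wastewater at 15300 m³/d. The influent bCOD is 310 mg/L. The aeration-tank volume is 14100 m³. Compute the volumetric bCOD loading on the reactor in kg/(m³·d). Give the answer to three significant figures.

L_v ≈ 0.336 kg bCOD/(m³·d)

Volumetric loading L_v = Q·S₀ / V = 15300 × 310 g/m³ / 14100 m³ = 336.4 g/(m³·d) = 0.3364 kg bCOD/(m³·d).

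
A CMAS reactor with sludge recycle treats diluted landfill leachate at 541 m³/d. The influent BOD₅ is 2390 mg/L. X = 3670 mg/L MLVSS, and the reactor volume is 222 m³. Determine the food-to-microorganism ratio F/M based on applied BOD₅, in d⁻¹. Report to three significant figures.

F/M ≈ 1.59 d⁻¹

Food-to-microorganism ratio F/M = Q S₀ / (V X) = 541 × 2390 / (222.0 × 3670) = 1.587 d⁻¹.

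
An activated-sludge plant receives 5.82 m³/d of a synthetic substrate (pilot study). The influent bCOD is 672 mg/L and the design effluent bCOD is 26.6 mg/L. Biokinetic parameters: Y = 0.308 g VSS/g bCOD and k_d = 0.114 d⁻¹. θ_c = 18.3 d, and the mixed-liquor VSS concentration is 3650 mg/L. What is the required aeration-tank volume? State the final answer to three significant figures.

Rearranging the biomass balance for a CMAS with decay, V = Y·Q·ΔS·θ_c / [X·(1+k_d θ_c)] = 0.308 × 5.82 × (672 − 26.6) × 18.3 / [3650 × (1 + 0.114 × 18.3)] = 2.12×10^4 / 11265 = 1.879 m³.

V ≈ 1.88 m³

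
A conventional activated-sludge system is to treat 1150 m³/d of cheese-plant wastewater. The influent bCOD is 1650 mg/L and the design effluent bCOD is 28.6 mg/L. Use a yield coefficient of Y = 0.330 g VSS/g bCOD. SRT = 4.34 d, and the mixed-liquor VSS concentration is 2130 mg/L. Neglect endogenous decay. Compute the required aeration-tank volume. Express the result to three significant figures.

V ≈ 1250 m³

V·X = Y·Q·ΔS·θ_c gives V = 0.330 × 1150 × (1650 − 28.6) × 4.34 / 2130 = 1254 m³.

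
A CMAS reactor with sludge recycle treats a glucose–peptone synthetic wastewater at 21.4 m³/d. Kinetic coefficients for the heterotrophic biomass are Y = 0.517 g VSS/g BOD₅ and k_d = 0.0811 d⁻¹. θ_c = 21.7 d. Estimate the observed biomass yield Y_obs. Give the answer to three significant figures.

Y_obs ≈ 0.187 g VSS/g BOD₅

Y_obs = Y / (1 + k_d θ_c) = 0.517 / (1 + 0.0811 × 21.7) = 0.517 / 2.760 = 0.1873.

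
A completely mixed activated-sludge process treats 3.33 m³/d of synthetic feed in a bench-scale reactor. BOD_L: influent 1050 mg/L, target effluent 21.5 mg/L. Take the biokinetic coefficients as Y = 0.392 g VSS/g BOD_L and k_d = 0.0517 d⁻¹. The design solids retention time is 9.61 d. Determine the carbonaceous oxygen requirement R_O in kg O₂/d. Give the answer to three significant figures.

R_O ≈ 2.15 kg O₂/d

Observed yield with endogenous decay: Y_obs = Y / (1 + k_d·θ_c) = 0.392 / (1 + 0.0517 × 9.61) = 0.392 / 1.497 = 0.2619 g VSS/g BOD_L.
Substrate removed = Q·(S₀ − S) = 3.33 m³/d × (1050 − 21.5) g/m³ = 3.42×10^3 g/d = 3.425 kg/d.
Net sludge production P_X = 0.2619 × 3.425 = 0.8969 kg VSS/d.
Carbonaceous O₂ demand = substrate oxidised − cell-mass equivalent = 3.425 − 1.42 × 0.8969 = 2.151 kg O₂/d.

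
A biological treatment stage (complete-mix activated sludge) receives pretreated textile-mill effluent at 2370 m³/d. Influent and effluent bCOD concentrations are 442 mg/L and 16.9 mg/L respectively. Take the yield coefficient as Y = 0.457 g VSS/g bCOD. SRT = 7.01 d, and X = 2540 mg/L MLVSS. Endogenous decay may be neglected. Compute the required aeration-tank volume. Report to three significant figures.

V ≈ 1270 m³

With k_d = 0 the design equation reduces to V = Y Q (S₀−S) θ_c / X = 0.457 × 2370 × (442 − 16.9) × 7.01 / 2540 = 1271 m³.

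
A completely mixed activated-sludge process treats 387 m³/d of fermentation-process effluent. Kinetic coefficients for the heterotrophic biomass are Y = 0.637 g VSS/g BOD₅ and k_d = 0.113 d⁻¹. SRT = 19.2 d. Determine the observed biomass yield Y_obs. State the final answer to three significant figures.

Correct the yield for decay: Y_obs = Y/(1 + k_d θ_c) = 0.637 / (1 + 0.113 × 19.2) = 0.637 / 3.170 = 0.2010.

Y_obs ≈ 0.201 g VSS/g BOD₅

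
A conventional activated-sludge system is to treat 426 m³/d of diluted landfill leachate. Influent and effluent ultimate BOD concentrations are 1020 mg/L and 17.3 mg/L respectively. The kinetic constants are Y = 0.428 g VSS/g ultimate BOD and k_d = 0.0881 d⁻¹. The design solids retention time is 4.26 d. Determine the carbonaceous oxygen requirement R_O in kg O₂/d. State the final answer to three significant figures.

Y_obs = Y / (1 + k_d θ_c) = 0.428 / (1 + 0.0881 × 4.26) = 0.428 / 1.375 = 0.3112.
Q·(S₀ − S) = 426 × (1020 − 17.3) × 10⁻³ = 427.2 kg/d removed.
Biomass synthesised: P_X = Y_obs × 427.2 = 132.9 kg VSS/d.
R_O = Q·(S₀ − S) − 1.42·P_X = 427.2 − 1.42 × 132.9 = 238.4 kg O₂/d.

R_O ≈ 238 kg O₂/d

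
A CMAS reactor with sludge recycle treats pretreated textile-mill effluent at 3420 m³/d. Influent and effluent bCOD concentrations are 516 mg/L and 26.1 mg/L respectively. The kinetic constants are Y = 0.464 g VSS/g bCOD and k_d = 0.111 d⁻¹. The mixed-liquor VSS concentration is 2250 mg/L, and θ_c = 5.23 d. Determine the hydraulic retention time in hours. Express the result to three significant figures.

Rearranging the biomass balance for a CMAS with decay, V = Y·Q·ΔS·θ_c / [X·(1+k_d θ_c)] = 0.464 × 3420 × (516 − 26.1) × 5.23 / [2250 × (1 + 0.111 × 5.23)] = 4.07×10^6 / 3556 = 1143 m³.
τ = V/Q = 1143/3420 = 0.3343 d, or 8.023 h.

τ ≈ 8.02 h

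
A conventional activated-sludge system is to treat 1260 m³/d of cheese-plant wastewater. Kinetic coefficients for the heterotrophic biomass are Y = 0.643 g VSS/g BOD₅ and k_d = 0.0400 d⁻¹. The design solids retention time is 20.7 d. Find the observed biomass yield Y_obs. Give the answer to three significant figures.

Y_obs ≈ 0.352 g VSS/g BOD₅

Y_obs = Y / (1 + k_d θ_c) = 0.643 / (1 + 0.0400 × 20.7) = 0.643 / 1.828 = 0.3518.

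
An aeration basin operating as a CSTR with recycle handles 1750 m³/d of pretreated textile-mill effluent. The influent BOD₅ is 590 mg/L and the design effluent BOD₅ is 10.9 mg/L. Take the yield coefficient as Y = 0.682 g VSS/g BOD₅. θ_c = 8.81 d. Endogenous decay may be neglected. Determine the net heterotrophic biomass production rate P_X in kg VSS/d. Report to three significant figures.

Since k_d ≈ 0, Y_obs = Y = 0.682 g VSS/g BOD₅.
ΔS = 590 − 10.9 = 579.1 mg/L, so the substrate removal rate is 1750 × 579.1/1000 = 1013 kg BOD₅/d.
Biomass produced: P_X = Y_obs·Q·ΔS = 0.6820 × 1013 ≈ 691.2 kg VSS/d.

P_X ≈ 691 kg VSS/d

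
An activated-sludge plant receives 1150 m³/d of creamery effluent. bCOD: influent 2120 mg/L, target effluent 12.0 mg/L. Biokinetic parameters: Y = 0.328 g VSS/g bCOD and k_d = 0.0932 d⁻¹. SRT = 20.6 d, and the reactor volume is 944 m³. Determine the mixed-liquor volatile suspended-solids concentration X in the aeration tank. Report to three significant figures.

Solving the biomass balance for X: X = Y Q (S₀−S) θ_c / [V (1+k_d θ_c)] = 0.328 × 1150 × (2120 − 12.0) × 20.6 / [944 × (1 + 0.0932 × 20.6)] = 5942 mg/L.

X ≈ 5940 mg/L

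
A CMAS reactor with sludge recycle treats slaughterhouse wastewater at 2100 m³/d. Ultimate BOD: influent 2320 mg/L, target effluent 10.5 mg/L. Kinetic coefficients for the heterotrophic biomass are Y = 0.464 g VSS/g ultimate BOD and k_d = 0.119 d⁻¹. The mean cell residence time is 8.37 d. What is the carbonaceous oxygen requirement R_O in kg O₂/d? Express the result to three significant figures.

Y_obs = Y / (1 + k_d θ_c) = 0.464 / (1 + 0.119 × 8.37) = 0.464 / 1.996 = 0.2325.
Substrate removed = Q·(S₀ − S) = 2100 m³/d × (2320 − 10.5) g/m³ = 4.85×10^6 g/d = 4850 kg/d.
Net sludge production P_X = 0.2325 × 4850 = 1127 kg VSS/d.
R_O = Q·ΔS − 1.42 P_X = 4850 − 1601 = 3249 kg O₂/d.

R_O ≈ 3250 kg O₂/d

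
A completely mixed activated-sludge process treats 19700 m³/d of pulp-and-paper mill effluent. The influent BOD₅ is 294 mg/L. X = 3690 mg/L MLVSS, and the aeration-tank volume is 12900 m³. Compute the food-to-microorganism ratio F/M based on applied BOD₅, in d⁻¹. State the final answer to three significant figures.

F/M = applied load / biomass = Q·S₀/(V·X) = 19700 × 294 / (12900 × 3690) = 0.1217 d⁻¹.

F/M ≈ 0.122 d⁻¹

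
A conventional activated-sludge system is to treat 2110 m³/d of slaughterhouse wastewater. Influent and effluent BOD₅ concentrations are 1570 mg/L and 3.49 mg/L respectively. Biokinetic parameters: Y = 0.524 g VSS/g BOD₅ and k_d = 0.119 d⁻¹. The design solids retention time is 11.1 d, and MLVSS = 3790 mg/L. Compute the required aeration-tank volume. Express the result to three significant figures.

Steady-state biomass mass balance: V·X·(1 + k_d·θ_c) = Y·Q·(S₀ − S)·θ_c, so V = 0.524 × 2110 × (1570 − 3.49) × 11.1 / [3790 × (1 + 0.119 × 11.1)] = 1.92×10^7 / 8796 = 2186 m³.

V ≈ 2190 m³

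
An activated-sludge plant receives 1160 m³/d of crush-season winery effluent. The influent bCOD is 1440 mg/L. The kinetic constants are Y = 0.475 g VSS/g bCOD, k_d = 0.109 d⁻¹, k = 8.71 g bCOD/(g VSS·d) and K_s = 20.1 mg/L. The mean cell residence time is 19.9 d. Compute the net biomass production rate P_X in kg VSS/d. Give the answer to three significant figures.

P_X ≈ 250 kg VSS/d

From the Monod/SRT balance for a CMAS, S = K_s·(1+k_d θ_c)/[θ_c·(Y k − k_d) − 1] = 20.1 × (1 + 0.109 × 19.9) / [19.9 × (0.475 × 8.71 − 0.109) − 1] = 63.70 / 79.16 = 0.8047 mg/L.
Correct the yield for decay: Y_obs = Y/(1 + k_d θ_c) = 0.475 / (1 + 0.109 × 19.9) = 0.475 / 3.169 = 0.1499.
Mass of bCOD removed per day: Q(S₀ − S) = 1160 × 1439 g/m³ = 1669 kg/d.
P_X = Y_obs · Q(S₀ − S) = 0.1499 × 1669 = 250.2 kg VSS/d.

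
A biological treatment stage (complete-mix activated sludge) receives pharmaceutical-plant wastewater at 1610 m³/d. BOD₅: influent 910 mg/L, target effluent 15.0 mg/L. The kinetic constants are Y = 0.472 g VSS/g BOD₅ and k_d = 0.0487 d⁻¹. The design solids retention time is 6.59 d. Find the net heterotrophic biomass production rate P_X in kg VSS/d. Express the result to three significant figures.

P_X ≈ 515 kg VSS/d

Correct the yield for decay: Y_obs = Y/(1 + k_d θ_c) = 0.472 / (1 + 0.0487 × 6.59) = 0.472 / 1.321 = 0.3573.
Q·(S₀ − S) = 1610 × (910 − 15.0) × 10⁻³ = 1441 kg/d removed.
Biomass produced: P_X = Y_obs·Q·ΔS = 0.3573 × 1441 ≈ 514.9 kg VSS/d.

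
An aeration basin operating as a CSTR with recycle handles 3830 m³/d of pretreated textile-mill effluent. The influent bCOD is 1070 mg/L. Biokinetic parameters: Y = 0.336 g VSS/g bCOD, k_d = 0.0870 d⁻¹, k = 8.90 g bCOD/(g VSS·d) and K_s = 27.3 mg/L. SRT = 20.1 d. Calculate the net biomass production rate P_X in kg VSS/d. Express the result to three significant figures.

From the Monod/SRT balance for a CMAS, S = K_s·(1+k_d θ_c)/[θ_c·(Y k − k_d) − 1] = 27.3 × (1 + 0.0870 × 20.1) / [20.1 × (0.336 × 8.90 − 0.0870) − 1] = 75.04 / 57.36 = 1.308 mg/L.
Y_obs = Y / (1 + k_d θ_c) = 0.336 / (1 + 0.0870 × 20.1) = 0.336 / 2.749 = 0.1222.
Mass of bCOD removed per day: Q(S₀ − S) = 3830 × 1069 g/m³ = 4093 kg/d.
So the net sludge growth is P_X = 0.1222 × 4093 = 500.3 kg VSS/d.

P_X ≈ 500 kg VSS/d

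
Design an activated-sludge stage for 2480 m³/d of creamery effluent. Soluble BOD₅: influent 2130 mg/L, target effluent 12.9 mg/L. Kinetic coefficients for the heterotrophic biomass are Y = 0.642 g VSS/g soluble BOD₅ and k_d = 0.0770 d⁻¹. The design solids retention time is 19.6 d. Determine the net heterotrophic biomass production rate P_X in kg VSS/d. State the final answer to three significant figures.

P_X ≈ 1340 kg VSS/d

Correct the yield for decay: Y_obs = Y/(1 + k_d θ_c) = 0.642 / (1 + 0.0770 × 19.6) = 0.642 / 2.509 = 0.2559.
Substrate removed = Q·(S₀ − S) = 2480 m³/d × (2130 − 12.9) g/m³ = 5.25×10^6 g/d = 5250 kg/d.
Biomass produced: P_X = Y_obs·Q·ΔS = 0.2559 × 5250 ≈ 1343 kg VSS/d.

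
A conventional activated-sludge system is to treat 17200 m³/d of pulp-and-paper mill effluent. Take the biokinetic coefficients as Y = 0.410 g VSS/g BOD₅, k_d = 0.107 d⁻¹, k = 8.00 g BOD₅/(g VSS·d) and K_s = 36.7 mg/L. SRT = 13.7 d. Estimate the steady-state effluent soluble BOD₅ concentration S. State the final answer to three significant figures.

From the Monod/SRT balance for a CMAS, S = K_s·(1+k_d θ_c)/[θ_c·(Y k − k_d) − 1] = 36.7 × (1 + 0.107 × 13.7) / [13.7 × (0.410 × 8.00 − 0.107) − 1] = 90.50 / 42.47 = 2.131 mg/L.

S ≈ 2.13 mg/L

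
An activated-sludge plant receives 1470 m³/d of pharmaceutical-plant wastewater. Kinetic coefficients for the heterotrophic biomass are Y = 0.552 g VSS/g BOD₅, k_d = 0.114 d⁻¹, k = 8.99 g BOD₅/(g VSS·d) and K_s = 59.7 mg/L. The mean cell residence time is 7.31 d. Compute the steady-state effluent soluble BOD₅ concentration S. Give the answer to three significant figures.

S ≈ 3.18 mg/L

For a completely mixed reactor with recycle the Lawrence–McCarty relation gives S = K_s·(1 + k_d·θ_c) / [θ_c·(Y·k − k_d) − 1] = 59.7 × (1 + 0.114 × 7.31) / [7.31 × (0.552 × 8.99 − 0.114) − 1] = 109.5 / 34.44 = 3.178 mg/L.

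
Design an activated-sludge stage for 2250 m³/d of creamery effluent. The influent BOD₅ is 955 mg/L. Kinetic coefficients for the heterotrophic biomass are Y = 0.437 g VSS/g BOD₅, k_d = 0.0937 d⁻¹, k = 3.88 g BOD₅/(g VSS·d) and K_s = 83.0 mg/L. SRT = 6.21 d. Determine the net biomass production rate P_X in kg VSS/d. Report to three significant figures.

Effluent substrate depends only on kinetics and SRT: S = K_s(1 + k_d θ_c) / [θ_c(Yk − k_d) − 1] = 83.0 × (1 + 0.0937 × 6.21) / [6.21 × (0.437 × 3.88 − 0.0937) − 1] = 131.3 / 8.948 = 14.67 mg/L.
Correct the yield for decay: Y_obs = Y/(1 + k_d θ_c) = 0.437 / (1 + 0.0937 × 6.21) = 0.437 / 1.582 = 0.2763.
Q·(S₀ − S) = 2250 × (955 − 14.7) × 10⁻³ = 2116 kg/d removed.
So the net sludge growth is P_X = 0.2763 × 2116 = 584.5 kg VSS/d.

P_X ≈ 584 kg VSS/d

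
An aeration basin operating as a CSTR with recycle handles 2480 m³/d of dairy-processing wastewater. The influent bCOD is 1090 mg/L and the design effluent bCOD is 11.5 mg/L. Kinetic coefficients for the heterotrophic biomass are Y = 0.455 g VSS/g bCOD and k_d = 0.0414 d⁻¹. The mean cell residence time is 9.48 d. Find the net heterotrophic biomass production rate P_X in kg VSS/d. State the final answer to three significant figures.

P_X ≈ 874 kg VSS/d

Correct the yield for decay: Y_obs = Y/(1 + k_d θ_c) = 0.455 / (1 + 0.0414 × 9.48) = 0.455 / 1.392 = 0.3268.
Substrate removed = Q·(S₀ − S) = 2480 m³/d × (1090 − 11.5) g/m³ = 2.67×10^6 g/d = 2675 kg/d.
P_X = Y_obs · Q(S₀ − S) = 0.3268 × 2675 = 874.0 kg VSS/d.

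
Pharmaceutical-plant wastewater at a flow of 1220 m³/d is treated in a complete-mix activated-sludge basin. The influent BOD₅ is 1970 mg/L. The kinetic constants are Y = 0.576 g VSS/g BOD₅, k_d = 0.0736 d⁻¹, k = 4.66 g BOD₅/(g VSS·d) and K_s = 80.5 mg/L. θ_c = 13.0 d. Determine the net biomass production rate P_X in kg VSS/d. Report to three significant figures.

P_X ≈ 706 kg VSS/d

Effluent substrate depends only on kinetics and SRT: S = K_s(1 + k_d θ_c) / [θ_c(Yk − k_d) − 1] = 80.5 × (1 + 0.0736 × 13.0) / [13.0 × (0.576 × 4.66 − 0.0736) − 1] = 157.5 / 32.94 = 4.782 mg/L.
Y_obs = Y / (1 + k_d θ_c) = 0.576 / (1 + 0.0736 × 13.0) = 0.576 / 1.957 = 0.2944.
ΔS = 1970 − 4.78 = 1965 mg/L, so the substrate removal rate is 1220 × 1965/1000 = 2398 kg BOD₅/d.
Biomass produced: P_X = Y_obs·Q·ΔS = 0.2944 × 2398 ≈ 705.7 kg VSS/d.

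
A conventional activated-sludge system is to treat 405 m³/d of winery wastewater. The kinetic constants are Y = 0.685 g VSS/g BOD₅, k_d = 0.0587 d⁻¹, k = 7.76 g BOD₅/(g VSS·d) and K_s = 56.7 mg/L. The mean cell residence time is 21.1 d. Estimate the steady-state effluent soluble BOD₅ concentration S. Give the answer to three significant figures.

S ≈ 1.15 mg/L

For a completely mixed reactor with recycle the Lawrence–McCarty relation gives S = K_s·(1 + k_d·θ_c) / [θ_c·(Y·k − k_d) − 1] = 56.7 × (1 + 0.0587 × 21.1) / [21.1 × (0.685 × 7.76 − 0.0587) − 1] = 126.9 / 109.9 = 1.155 mg/L.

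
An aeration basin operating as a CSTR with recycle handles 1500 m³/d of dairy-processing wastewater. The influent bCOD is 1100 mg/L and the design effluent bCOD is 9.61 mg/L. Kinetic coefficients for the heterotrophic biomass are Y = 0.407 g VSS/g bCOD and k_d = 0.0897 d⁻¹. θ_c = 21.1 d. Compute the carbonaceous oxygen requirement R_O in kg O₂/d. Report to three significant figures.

R_O ≈ 1310 kg O₂/d

The observed yield is Y_obs = Y/(1 + k_d·θ_c) = 0.407 / (1 + 0.0897 × 21.1) = 0.407 / 2.893 = 0.1407 g VSS per g bCOD removed.
ΔS = 1100 − 9.61 = 1090 mg/L, so the substrate removal rate is 1500 × 1090/1000 = 1636 kg bCOD/d.
Net sludge production P_X = 0.1407 × 1636 = 230.1 kg VSS/d.
R_O = Q·ΔS − 1.42 P_X = 1636 − 326.8 = 1309 kg O₂/d.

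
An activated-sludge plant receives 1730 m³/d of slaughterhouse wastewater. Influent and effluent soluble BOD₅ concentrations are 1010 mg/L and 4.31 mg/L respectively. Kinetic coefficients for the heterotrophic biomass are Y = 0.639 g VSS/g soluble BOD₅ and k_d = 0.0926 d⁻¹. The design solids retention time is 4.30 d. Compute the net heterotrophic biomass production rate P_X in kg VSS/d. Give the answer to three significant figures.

Observed yield with endogenous decay: Y_obs = Y / (1 + k_d·θ_c) = 0.639 / (1 + 0.0926 × 4.30) = 0.639 / 1.398 = 0.4570 g VSS/g soluble BOD₅.
ΔS = 1010 − 4.31 = 1006 mg/L, so the substrate removal rate is 1730 × 1006/1000 = 1740 kg soluble BOD₅/d.
So the net sludge growth is P_X = 0.4570 × 1740 = 795.1 kg VSS/d.

P_X ≈ 795 kg VSS/d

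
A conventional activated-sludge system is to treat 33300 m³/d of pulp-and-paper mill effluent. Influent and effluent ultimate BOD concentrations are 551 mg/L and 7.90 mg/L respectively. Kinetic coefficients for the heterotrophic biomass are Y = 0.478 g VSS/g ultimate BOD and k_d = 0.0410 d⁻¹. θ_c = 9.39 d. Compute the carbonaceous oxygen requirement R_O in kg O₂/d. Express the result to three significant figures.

R_O ≈ 9220 kg O₂/d

Correct the yield for decay: Y_obs = Y/(1 + k_d θ_c) = 0.478 / (1 + 0.0410 × 9.39) = 0.478 / 1.385 = 0.3451.
ΔS = 551 − 7.90 = 543.1 mg/L, so the substrate removal rate is 33300 × 543.1/1000 = 18085 kg ultimate BOD/d.
Biomass synthesised: P_X = Y_obs × 18085 = 6242 kg VSS/d.
R_O = Q·(S₀ − S) − 1.42·P_X = 18085 − 1.42 × 6242 = 9222 kg O₂/d.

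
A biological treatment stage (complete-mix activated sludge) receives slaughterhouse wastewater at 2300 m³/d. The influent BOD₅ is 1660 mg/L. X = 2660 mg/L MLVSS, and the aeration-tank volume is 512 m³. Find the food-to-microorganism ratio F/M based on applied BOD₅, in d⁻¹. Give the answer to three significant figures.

F/M ≈ 2.80 d⁻¹

F/M = applied load / biomass = Q·S₀/(V·X) = 2300 × 1660 / (512.0 × 2660) = 2.803 d⁻¹.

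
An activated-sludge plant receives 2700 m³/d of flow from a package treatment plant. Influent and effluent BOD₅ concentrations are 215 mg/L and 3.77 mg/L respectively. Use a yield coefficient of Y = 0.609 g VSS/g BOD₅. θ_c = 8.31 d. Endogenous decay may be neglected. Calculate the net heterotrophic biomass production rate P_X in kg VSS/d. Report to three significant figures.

No decay correction is needed, so Y_obs = Y = 0.609.
Q·(S₀ − S) = 2700 × (215 − 3.77) × 10⁻³ = 570.3 kg/d removed.
Net biomass production P_X = Y_obs × Q·(S₀ − S) = 0.6090 × 570.3 = 347.3 kg VSS/d.

P_X ≈ 347 kg VSS/d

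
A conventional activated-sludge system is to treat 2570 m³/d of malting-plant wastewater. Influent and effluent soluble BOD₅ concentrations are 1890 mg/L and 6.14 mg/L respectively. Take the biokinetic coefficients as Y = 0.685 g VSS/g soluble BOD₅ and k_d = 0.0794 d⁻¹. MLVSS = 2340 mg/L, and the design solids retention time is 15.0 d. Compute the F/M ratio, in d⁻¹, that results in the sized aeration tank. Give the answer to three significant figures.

F/M ≈ 0.214 d⁻¹

From the SRT design equation V = Y Q (S₀−S) θ_c / [X (1 + k_d θ_c)] = 0.685 × 2570 × (1890 − 6.14) × 15.0 / [2340 × (1 + 0.0794 × 15.0)] = 4.97×10^7 / 5127 = 9703 m³.
F/M = applied load / biomass = Q·S₀/(V·X) = 2570 × 1890 / (9703 × 2340) = 0.2139 d⁻¹.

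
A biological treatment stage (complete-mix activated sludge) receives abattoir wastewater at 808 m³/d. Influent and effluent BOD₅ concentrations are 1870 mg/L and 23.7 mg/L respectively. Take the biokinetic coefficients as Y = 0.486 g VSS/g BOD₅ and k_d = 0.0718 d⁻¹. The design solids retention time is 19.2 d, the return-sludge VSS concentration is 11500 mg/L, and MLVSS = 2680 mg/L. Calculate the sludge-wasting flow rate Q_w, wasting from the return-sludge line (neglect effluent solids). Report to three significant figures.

Q_w ≈ 26.5 m³/d

Steady-state biomass mass balance: V·X·(1 + k_d·θ_c) = Y·Q·(S₀ − S)·θ_c, so V = 0.486 × 808 × (1870 − 23.7) × 19.2 / [2680 × (1 + 0.0718 × 19.2)] = 1.39×10^7 / 6375 = 2184 m³.
Q_w = (V·X)/(θ_c X_r) = 2184 × 2680 / (19.2 × 11500) = 26.51 m³/d.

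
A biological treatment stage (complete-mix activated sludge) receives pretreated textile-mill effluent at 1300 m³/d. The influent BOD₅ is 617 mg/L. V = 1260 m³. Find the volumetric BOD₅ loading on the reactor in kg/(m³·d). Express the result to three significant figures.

L_v ≈ 0.637 kg BOD₅/(m³·d)

L_v = Q S₀ / V = 1300 × 617 × 10⁻³ / 1260 = 0.6366 kg/(m³·d).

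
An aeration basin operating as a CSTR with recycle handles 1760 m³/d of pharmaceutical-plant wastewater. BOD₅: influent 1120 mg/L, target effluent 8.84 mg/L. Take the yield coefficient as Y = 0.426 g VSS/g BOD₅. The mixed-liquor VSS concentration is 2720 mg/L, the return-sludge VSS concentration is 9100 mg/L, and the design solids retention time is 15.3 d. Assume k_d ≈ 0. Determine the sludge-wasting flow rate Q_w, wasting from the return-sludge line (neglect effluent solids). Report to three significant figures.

Q_w ≈ 91.5 m³/d

Biomass mass balance (decay neglected): V·X = Y·Q·(S₀ − S)·θ_c, so V = 0.426 × 1760 × (1120 − 8.84) × 15.3 / 2720 = 4686 m³.
Wasting from the return line (neglecting effluent solids): Q_w = V·X / (θ_c·X_r) = 4686 × 2720 / (15.3 × 9100) = 91.55 m³/d.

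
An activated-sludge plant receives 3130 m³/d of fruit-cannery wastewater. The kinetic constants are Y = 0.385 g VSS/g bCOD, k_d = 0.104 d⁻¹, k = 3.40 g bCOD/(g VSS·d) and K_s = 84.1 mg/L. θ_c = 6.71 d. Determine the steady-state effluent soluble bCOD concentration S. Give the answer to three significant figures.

S ≈ 20.2 mg/L

From the Monod/SRT balance for a CMAS, S = K_s·(1+k_d θ_c)/[θ_c·(Y k − k_d) − 1] = 84.1 × (1 + 0.104 × 6.71) / [6.71 × (0.385 × 3.40 − 0.104) − 1] = 142.8 / 7.086 = 20.15 mg/L.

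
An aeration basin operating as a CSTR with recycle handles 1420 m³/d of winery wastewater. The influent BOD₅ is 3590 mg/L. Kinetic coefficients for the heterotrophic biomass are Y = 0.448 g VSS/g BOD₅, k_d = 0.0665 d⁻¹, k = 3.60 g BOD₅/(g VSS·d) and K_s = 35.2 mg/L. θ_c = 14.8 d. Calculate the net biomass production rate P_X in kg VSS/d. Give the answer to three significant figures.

P_X ≈ 1150 kg VSS/d

From the Monod/SRT balance for a CMAS, S = K_s·(1+k_d θ_c)/[θ_c·(Y k − k_d) − 1] = 35.2 × (1 + 0.0665 × 14.8) / [14.8 × (0.448 × 3.60 − 0.0665) − 1] = 69.84 / 21.89 = 3.191 mg/L.
Correct the yield for decay: Y_obs = Y/(1 + k_d θ_c) = 0.448 / (1 + 0.0665 × 14.8) = 0.448 / 1.984 = 0.2258.
ΔS = 3590 − 3.19 = 3587 mg/L, so the substrate removal rate is 1420 × 3587/1000 = 5093 kg BOD₅/d.
Net biomass production P_X = Y_obs × Q·(S₀ − S) = 0.2258 × 5093 = 1150 kg VSS/d.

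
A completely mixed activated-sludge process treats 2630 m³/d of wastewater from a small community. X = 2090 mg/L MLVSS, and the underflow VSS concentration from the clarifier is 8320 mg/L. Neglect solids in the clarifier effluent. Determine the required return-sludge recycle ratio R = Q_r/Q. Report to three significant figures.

R ≈ 0.335

Solids balance on the clarifier gives (1+R)X = R·X_r, so R = X/(X_r − X) = 2090 / (8320 − 2090) = 0.3355.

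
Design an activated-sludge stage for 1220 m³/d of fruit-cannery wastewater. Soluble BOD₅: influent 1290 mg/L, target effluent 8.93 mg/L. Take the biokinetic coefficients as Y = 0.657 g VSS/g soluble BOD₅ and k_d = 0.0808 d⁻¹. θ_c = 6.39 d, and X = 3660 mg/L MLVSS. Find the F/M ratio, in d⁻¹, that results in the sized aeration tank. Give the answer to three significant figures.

From the SRT design equation V = Y Q (S₀−S) θ_c / [X (1 + k_d θ_c)] = 0.657 × 1220 × (1290 − 8.93) × 6.39 / [3660 × (1 + 0.0808 × 6.39)] = 6.56×10^6 / 5550 = 1182 m³.
F/M = Q·S₀ / (V·X) = 1220 × 1290 / (1182 × 3660) = 0.3637 g soluble BOD₅·(g VSS·d)⁻¹.

F/M ≈ 0.364 d⁻¹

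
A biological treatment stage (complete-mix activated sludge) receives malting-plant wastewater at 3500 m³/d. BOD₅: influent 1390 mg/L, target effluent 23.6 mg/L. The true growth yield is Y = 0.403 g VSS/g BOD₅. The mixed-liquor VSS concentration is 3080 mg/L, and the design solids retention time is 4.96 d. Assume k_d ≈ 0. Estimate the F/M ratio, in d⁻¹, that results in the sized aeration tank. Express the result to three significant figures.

With k_d = 0 the design equation reduces to V = Y Q (S₀−S) θ_c / X = 0.403 × 3500 × (1390 − 23.6) × 4.96 / 3080 = 3104 m³.
F/M = Q·S₀ / (V·X) = 3500 × 1390 / (3104 × 3080) = 0.5089 g BOD₅·(g VSS·d)⁻¹.

F/M ≈ 0.509 d⁻¹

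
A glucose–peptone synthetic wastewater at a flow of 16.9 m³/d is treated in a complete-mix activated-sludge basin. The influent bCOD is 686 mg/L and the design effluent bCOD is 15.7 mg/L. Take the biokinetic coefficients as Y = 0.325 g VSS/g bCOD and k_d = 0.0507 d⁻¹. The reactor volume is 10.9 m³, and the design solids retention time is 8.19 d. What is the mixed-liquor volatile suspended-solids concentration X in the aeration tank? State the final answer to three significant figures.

X ≈ 1950 mg/L

From V·X·(1 + k_d·θ_c) = Y·Q·(S₀ − S)·θ_c: X = 0.325 × 16.9 × (686 − 15.7) × 8.19 / [10.9 × (1 + 0.0507 × 8.19)] = 1955 mg/L.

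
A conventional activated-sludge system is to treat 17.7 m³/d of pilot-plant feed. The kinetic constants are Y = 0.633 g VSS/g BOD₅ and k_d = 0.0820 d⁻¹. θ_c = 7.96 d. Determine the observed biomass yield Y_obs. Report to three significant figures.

Y_obs ≈ 0.383 g VSS/g BOD₅

Correct the yield for decay: Y_obs = Y/(1 + k_d θ_c) = 0.633 / (1 + 0.0820 × 7.96) = 0.633 / 1.653 = 0.3830.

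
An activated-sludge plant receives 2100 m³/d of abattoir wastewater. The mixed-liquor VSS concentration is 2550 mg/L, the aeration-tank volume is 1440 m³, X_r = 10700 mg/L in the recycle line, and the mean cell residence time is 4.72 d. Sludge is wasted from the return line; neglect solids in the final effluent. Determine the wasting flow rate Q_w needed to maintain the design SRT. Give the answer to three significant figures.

Q_w ≈ 72.7 m³/d

Wasting from the return line (neglecting effluent solids): Q_w = V·X / (θ_c·X_r) = 1440 × 2550 / (4.72 × 10700) = 72.71 m³/d.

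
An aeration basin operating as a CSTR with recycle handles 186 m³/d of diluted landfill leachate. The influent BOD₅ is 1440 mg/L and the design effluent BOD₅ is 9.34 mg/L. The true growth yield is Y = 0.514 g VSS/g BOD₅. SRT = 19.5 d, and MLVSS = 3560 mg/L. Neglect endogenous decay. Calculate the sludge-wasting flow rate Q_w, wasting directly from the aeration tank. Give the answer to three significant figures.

Q_w ≈ 38.4 m³/d

V·X = Y·Q·ΔS·θ_c gives V = 0.514 × 186 × (1440 − 9.34) × 19.5 / 3560 = 749.2 m³.
With mixed-liquor wasting, θ_c = V/Q_w, so Q_w = V/θ_c = 749.2/19.5 = 38.42 m³/d.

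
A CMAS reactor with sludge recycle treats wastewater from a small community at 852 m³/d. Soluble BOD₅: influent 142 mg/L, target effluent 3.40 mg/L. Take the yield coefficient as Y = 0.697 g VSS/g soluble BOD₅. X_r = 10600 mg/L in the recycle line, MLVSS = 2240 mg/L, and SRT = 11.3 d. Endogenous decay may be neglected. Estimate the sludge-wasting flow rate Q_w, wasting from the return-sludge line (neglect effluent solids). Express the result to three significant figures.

Q_w ≈ 7.76 m³/d

Biomass mass balance (decay neglected): V·X = Y·Q·(S₀ − S)·θ_c, so V = 0.697 × 852 × (142 − 3.40) × 11.3 / 2240 = 415.2 m³.
θ_c = V·X/(Q_w·X_r) when wasting from the recycle, so Q_w = V·X/(θ_c·X_r) = 415.2 × 2240 / (11.3 × 10600) = 7.765 m³/d.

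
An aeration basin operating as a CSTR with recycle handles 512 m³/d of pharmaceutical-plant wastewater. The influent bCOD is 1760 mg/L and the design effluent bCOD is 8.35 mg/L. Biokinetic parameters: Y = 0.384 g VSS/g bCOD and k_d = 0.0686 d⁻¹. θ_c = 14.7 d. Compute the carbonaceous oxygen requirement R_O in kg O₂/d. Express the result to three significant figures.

R_O ≈ 653 kg O₂/d

Y_obs = Y / (1 + k_d θ_c) = 0.384 / (1 + 0.0686 × 14.7) = 0.384 / 2.008 = 0.1912.
Q·(S₀ − S) = 512 × (1760 − 8.35) × 10⁻³ = 896.8 kg/d removed.
P_X = Y_obs·Q·(S₀ − S) = 0.1912 × 896.8 = 171.5 kg VSS/d.
R_O = Q·(S₀ − S) − 1.42·P_X = 896.8 − 1.42 × 171.5 = 653.4 kg O₂/d.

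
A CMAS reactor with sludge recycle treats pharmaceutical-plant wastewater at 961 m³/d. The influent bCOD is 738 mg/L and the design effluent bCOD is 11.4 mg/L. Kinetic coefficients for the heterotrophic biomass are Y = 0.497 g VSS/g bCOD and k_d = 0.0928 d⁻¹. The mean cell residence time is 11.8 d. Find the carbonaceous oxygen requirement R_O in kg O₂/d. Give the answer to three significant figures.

Y_obs = Y / (1 + k_d θ_c) = 0.497 / (1 + 0.0928 × 11.8) = 0.497 / 2.095 = 0.2372.
Mass of bCOD removed per day: Q(S₀ − S) = 961 × 726.6 g/m³ = 698.3 kg/d.
Net sludge production P_X = 0.2372 × 698.3 = 165.6 kg VSS/d.
Carbonaceous O₂ demand = substrate oxidised − cell-mass equivalent = 698.3 − 1.42 × 165.6 = 463.0 kg O₂/d.

R_O ≈ 463 kg O₂/d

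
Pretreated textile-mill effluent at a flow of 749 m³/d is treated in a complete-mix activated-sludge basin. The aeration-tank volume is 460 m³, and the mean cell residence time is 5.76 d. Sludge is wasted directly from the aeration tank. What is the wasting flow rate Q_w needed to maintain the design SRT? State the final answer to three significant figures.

Wasting from the aeration tank: Q_w = V / θ_c = 460.0 / 5.76 = 79.86 m³/d.

Q_w ≈ 79.9 m³/d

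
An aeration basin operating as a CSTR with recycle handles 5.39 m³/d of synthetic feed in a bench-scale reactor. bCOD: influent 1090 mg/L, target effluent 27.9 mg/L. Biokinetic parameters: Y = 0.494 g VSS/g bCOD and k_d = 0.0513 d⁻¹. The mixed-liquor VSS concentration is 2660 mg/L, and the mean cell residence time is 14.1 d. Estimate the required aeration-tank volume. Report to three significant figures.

From the SRT design equation V = Y Q (S₀−S) θ_c / [X (1 + k_d θ_c)] = 0.494 × 5.39 × (1090 − 27.9) × 14.1 / [2660 × (1 + 0.0513 × 14.1)] = 3.99×10^4 / 4584 = 8.699 m³.

V ≈ 8.70 m³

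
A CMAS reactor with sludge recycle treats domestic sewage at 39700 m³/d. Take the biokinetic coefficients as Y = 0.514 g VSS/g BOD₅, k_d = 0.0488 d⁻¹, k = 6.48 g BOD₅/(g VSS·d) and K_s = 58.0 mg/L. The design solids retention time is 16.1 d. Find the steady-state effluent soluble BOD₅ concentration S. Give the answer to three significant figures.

Effluent substrate depends only on kinetics and SRT: S = K_s(1 + k_d θ_c) / [θ_c(Yk − k_d) − 1] = 58.0 × (1 + 0.0488 × 16.1) / [16.1 × (0.514 × 6.48 − 0.0488) − 1] = 103.6 / 51.84 = 1.998 mg/L.

S ≈ 2.00 mg/L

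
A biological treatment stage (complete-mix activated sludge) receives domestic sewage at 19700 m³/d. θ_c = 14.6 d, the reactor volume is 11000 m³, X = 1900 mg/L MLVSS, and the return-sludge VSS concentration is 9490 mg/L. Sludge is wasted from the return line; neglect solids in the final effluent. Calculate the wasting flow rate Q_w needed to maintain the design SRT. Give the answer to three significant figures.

Q_w = (V·X)/(θ_c X_r) = 11000 × 1900 / (14.6 × 9490) = 150.8 m³/d.

Q_w ≈ 151 m³/d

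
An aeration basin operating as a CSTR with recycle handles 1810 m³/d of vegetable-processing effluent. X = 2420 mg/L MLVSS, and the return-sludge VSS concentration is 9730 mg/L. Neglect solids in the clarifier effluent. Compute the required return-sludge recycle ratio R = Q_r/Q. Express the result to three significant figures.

Mass balance around the secondary clarifier (neglecting effluent solids): R = X / (X_r − X) = 2420 / (9730 − 2420) = 0.3311.

R ≈ 0.331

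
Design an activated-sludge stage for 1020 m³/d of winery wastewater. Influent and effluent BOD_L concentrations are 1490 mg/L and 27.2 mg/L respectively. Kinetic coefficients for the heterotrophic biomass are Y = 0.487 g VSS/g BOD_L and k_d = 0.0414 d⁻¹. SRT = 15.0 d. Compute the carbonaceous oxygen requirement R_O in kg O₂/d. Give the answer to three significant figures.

R_O ≈ 856 kg O₂/d

Observed yield with endogenous decay: Y_obs = Y / (1 + k_d·θ_c) = 0.487 / (1 + 0.0414 × 15.0) = 0.487 / 1.621 = 0.3004 g VSS/g BOD_L.
Mass of BOD_L removed per day: Q(S₀ − S) = 1020 × 1463 g/m³ = 1492 kg/d.
Net sludge production P_X = 0.3004 × 1492 = 448.3 kg VSS/d.
R_O = Q·(S₀ − S) − 1.42·P_X = 1492 − 1.42 × 448.3 = 855.5 kg O₂/d.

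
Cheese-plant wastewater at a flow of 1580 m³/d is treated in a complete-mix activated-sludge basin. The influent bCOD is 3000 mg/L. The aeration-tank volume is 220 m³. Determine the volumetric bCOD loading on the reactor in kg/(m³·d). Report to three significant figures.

L_v ≈ 21.5 kg bCOD/(m³·d)

Applied bCOD load per unit volume = Q·S₀/V = (1580 × 3000/1000)/220.0 = 21.55 kg bCOD·m⁻³·d⁻¹.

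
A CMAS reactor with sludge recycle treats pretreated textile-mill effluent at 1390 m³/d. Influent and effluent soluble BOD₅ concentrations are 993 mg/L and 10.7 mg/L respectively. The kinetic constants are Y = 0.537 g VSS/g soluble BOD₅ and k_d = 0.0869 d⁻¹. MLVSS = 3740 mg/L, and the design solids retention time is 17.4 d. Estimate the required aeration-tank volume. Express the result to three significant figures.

Rearranging the biomass balance for a CMAS with decay, V = Y·Q·ΔS·θ_c / [X·(1+k_d θ_c)] = 0.537 × 1390 × (993 − 10.7) × 17.4 / [3740 × (1 + 0.0869 × 17.4)] = 1.28×10^7 / 9395 = 1358 m³.

V ≈ 1360 m³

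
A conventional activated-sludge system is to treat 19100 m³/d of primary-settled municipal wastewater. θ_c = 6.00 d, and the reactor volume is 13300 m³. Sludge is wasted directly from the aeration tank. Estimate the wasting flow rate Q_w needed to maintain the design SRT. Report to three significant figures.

With mixed-liquor wasting, θ_c = V/Q_w, so Q_w = V/θ_c = 13300/6.00 = 2217 m³/d.

Q_w ≈ 2220 m³/d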